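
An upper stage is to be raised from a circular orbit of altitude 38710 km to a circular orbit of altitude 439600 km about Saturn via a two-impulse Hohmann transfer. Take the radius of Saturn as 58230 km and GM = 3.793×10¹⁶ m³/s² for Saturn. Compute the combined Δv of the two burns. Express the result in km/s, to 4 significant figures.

r₁ = 58230 + 38710 = 96940 km = 9.6940×10⁷ m.
r₂ = 58230 + 439600 = 497830 km = 4.9783×10⁸ m.
Transfer ellipse a_t = (r₁ + r₂)/2 = 2.974×10⁸ m.
At r₁: circular v_c1 = √(μ/r₁) = 19780 m/s; transfer-perikrone v_p = √[μ(2/r₁ − 1/a_t)] = 25590 m/s.
Δv₁ = v_p − v_c1 = 5812 m/s.
At r₂: circular v_c2 = √(μ/r₂) = 8729 m/s; transfer-apokrone v_a = √[μ(2/r₂ − 1/a_t)] = 4984 m/s.
Δv₂ = v_c2 − v_a = 3745 m/s.
Total Δv = Δv₁ + Δv₂ = 9557 m/s = 9.557 km/s.

Δv_total ≈ 9.557 km/s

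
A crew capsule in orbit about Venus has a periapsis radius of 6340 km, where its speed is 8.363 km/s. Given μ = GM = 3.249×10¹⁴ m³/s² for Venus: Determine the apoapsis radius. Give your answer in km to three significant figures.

apoapsis radius ≈ 13600 km

r_p = 6.340×10⁶ m.
Specific energy ε = v²/2 − μ/r = -1.628×10⁷ J/kg, so a = −μ/(2ε) = 9.981×10⁶ m.
The apsides satisfy r_p + r_a = 2a, so the apoapsis radius is 2a − r_p = 1.362×10⁷ m = 13622 km.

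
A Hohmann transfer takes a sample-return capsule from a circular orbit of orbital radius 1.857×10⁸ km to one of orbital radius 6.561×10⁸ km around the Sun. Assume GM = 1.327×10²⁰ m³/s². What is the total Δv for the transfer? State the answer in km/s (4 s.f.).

r₁ = 1.857×10⁸ km = 1.857×10¹¹ m.
r₂ = 6.561×10⁸ km = 6.561×10¹¹ m.
Transfer ellipse a_t = (r₁ + r₂)/2 = 4.209×10¹¹ m.
At r₁: circular v_c1 = √(μ/r₁) = 26730 m/s; transfer-perihelion v_p = √[μ(2/r₁ − 1/a_t)] = 33380 m/s.
Δv₁ = v_p − v_c1 = 6643 m/s.
At r₂: circular v_c2 = √(μ/r₂) = 14220 m/s; transfer-aphelion v_a = √[μ(2/r₂ − 1/a_t)] = 9446 m/s.
Δv₂ = v_c2 − v_a = 4775 m/s.
Total Δv = Δv₁ + Δv₂ = 11420 m/s = 11.42 km/s.

Δv_total ≈ 11.42 km/s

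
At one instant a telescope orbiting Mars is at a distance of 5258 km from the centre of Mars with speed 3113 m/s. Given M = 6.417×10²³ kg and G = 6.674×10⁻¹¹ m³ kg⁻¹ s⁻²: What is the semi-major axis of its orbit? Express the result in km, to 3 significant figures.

a ≈ 6490 km

μ = GM = 6.674×10⁻¹¹ × 6.417×10²³ = 4.283×10¹³ m³/s².
r = 5.258×10⁶ m.
Vis-viva rearranged: 1/a = 2/r − v²/μ = 3.804×10⁻⁷ − 2.263×10⁻⁷ = 1.541×10⁻⁷ m⁻¹.
a = 6.489×10⁶ m = 6489.5 km.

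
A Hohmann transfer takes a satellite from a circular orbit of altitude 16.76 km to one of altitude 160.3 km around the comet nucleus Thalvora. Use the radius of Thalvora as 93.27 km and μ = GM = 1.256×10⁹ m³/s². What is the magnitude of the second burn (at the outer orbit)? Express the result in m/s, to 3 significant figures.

r₁ = 93.27 + 16.76 = 110.03 km = 1.1003×10⁵ m.
r₂ = 93.27 + 160.3 = 253.57 km = 2.5357×10⁵ m.
Transfer ellipse a_t = (r₁ + r₂)/2 = 1.818×10⁵ m.
At r₁: circular v_c1 = √(μ/r₁) = 106.8 m/s; transfer-periapsis v_p = √[μ(2/r₁ − 1/a_t)] = 126.2 m/s.
At r₂: circular v_c2 = √(μ/r₂) = 70.38 m/s; transfer-apoapsis v_a = √[μ(2/r₂ − 1/a_t)] = 54.75 m/s.
Δv₂ = v_c2 − v_a = 15.63 m/s.

Δv ≈ 15.6 m/s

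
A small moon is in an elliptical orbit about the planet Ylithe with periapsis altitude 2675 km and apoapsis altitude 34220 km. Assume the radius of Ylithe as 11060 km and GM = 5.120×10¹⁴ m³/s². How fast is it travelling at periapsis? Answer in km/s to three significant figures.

v ≈ 7.56 km/s

r_p = 11060 + 2675 = 13735 km = 1.3735×10⁷ m.
r_a = 11060 + 34220 = 45280 km = 4.5280×10⁷ m.
Semi-major axis a = (r_p + r_a)/2 = 29508 km = 2.951×10⁷ m.
Vis-viva: v² = μ(2/r − 1/a) = 5.120×10¹⁴ × (1.456×10⁻⁷ − 3.389×10⁻⁸) = 5.720×10⁷ m²/s².
v = 7563 m/s = 7.563 km/s.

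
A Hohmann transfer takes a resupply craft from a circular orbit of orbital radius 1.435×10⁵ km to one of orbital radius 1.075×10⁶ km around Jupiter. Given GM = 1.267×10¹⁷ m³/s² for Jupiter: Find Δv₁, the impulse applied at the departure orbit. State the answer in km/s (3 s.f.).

r₁ = 1.435×10⁵ km = 1.435×10⁸ m.
r₂ = 1.075×10⁶ km = 1.075×10⁹ m.
Transfer ellipse a_t = (r₁ + r₂)/2 = 6.092×10⁸ m.
At r₁: circular v_c1 = √(μ/r₁) = 29710 m/s; transfer-perijove v_p = √[μ(2/r₁ − 1/a_t)] = 39470 m/s.
Δv₁ = v_p − v_c1 = 9756 m/s.
= 9.756 km/s.

Δv ≈ 9.76 km/s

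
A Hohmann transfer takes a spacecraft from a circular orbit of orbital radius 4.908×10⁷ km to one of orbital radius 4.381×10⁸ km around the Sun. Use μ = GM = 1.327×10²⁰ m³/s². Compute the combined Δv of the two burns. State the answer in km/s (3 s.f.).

Δv_total ≈ 27.3 km/s

r₁ = 4.908×10⁷ km = 4.908×10¹⁰ m.
r₂ = 4.381×10⁸ km = 4.381×10¹¹ m.
Transfer ellipse a_t = (r₁ + r₂)/2 = 2.436×10¹¹ m.
At r₁: circular v_c1 = √(μ/r₁) = 52000 m/s; transfer-perihelion v_p = √[μ(2/r₁ − 1/a_t)] = 69730 m/s.
Δv₁ = v_p − v_c1 = 17740 m/s.
At r₂: circular v_c2 = √(μ/r₂) = 17400 m/s; transfer-aphelion v_a = √[μ(2/r₂ − 1/a_t)] = 7812 m/s.
Δv₂ = v_c2 − v_a = 9592 m/s.
Total Δv = Δv₁ + Δv₂ = 27330 m/s = 27.33 km/s.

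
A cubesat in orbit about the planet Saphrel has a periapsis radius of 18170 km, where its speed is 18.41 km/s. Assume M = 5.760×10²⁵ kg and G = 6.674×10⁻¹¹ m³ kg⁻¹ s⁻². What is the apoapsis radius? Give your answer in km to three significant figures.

μ = GM = 6.674×10⁻¹¹ × 5.760×10²⁵ = 3.844×10¹⁵ m³/s².
r_p = 1.817×10⁷ m.
Specific energy ε = v²/2 − μ/r = -4.211×10⁷ J/kg, so a = −μ/(2ε) = 4.565×10⁷ m.
The apsides satisfy r_p + r_a = 2a, so the apoapsis radius is 2a − r_p = 7.313×10⁷ m = 73129 km.

apoapsis radius ≈ 73100 km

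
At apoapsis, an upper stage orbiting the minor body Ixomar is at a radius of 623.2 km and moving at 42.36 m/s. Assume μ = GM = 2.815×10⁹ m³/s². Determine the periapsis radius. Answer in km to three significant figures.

periapsis radius ≈ 154 km

r_a = 6.232×10⁵ m.
Specific energy ε = v²/2 − μ/r = -3.620×10³ J/kg, so a = −μ/(2ε) = 3.888×10⁵ m.
The apsides satisfy r_p + r_a = 2a, so the periapsis radius is 2a − r_a = 1.545×10⁵ m = 154.46 km.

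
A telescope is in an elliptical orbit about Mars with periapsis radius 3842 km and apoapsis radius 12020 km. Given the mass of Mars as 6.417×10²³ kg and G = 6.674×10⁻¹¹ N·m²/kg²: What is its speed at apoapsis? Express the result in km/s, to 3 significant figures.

v ≈ 1.31 km/s

μ = GM = 6.674×10⁻¹¹ × 6.417×10²³ = 4.283×10¹³ m³/s².
Semi-major axis a = (r_p + r_a)/2 = 7931.0 km = 7.931×10⁶ m.
Vis-viva: v² = μ(2/r − 1/a) = 4.283×10¹³ × (1.664×10⁻⁷ − 1.261×10⁻⁷) = 1.726×10⁶ m²/s².
v = 1314 m/s = 1.314 km/s.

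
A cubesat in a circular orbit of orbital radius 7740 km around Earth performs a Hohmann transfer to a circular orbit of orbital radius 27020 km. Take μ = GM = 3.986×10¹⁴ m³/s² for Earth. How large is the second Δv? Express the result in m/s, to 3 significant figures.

r₁ = 7740 km = 7.740×10⁶ m.
r₂ = 27020 km = 2.702×10⁷ m.
Transfer ellipse a_t = (r₁ + r₂)/2 = 1.738×10⁷ m.
At r₁: circular v_c1 = √(μ/r₁) = 7176 m/s; transfer-perigee v_p = √[μ(2/r₁ − 1/a_t)] = 8948 m/s.
At r₂: circular v_c2 = √(μ/r₂) = 3841 m/s; transfer-apogee v_a = √[μ(2/r₂ − 1/a_t)] = 2563 m/s.
Δv₂ = v_c2 − v_a = 1278 m/s.

Δv ≈ 1280 m/s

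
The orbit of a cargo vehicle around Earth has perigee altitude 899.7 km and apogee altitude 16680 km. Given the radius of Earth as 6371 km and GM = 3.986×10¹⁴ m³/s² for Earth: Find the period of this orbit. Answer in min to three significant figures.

r_p = 6371 + 899.7 = 7270.7 km = 7.2707×10⁶ m.
r_a = 6371 + 16680 = 23051 km = 2.3051×10⁷ m.
Semi-major axis a = (r_p + r_a)/2 = (7270.7 + 23051)/2 = 15161 km = 1.516×10⁷ m.
By Kepler's third law T = 2π√(a³/μ) = 2π × 2.957×10³ = 1.858×10⁴ s.
= 309.6 min.

T ≈ 310 min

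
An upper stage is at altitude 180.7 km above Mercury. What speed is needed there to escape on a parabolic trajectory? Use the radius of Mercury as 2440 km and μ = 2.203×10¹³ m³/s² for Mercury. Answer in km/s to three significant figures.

r = 2440 + 180.7 = 2620.7 km = 2.6207×10⁶ m.
Escape speed v_esc = √(2μ/r) = √(2 × 2.203×10¹³ / 2.621×10⁶) = √(1.681×10⁷) = 4100 m/s.
= 4.100 km/s.

v_esc ≈ 4.10 km/s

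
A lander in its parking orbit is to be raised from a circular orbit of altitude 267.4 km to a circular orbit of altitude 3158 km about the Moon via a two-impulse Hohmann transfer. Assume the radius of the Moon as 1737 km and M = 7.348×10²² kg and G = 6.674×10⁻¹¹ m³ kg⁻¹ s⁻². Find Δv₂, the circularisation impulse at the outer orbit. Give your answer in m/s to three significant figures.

μ = GM = 6.674×10⁻¹¹ × 7.348×10²² = 4.904×10¹² m³/s².
r₁ = 1737 + 267.4 = 2004.4 km = 2.0044×10⁶ m.
r₂ = 1737 + 3158 = 4895.0 km = 4.8950×10⁶ m.
Transfer ellipse a_t = (r₁ + r₂)/2 = 3.450×10⁶ m.
At r₁: circular v_c1 = √(μ/r₁) = 1564 m/s; transfer-perilune v_p = √[μ(2/r₁ − 1/a_t)] = 1863 m/s.
At r₂: circular v_c2 = √(μ/r₂) = 1001 m/s; transfer-apolune v_a = √[μ(2/r₂ − 1/a_t)] = 763.0 m/s.
Δv₂ = v_c2 − v_a = 238.0 m/s.

Δv ≈ 238 m/s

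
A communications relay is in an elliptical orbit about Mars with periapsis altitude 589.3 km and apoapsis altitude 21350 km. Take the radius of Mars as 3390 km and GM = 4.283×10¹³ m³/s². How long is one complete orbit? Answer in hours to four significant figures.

r_p = 3390 + 589.3 = 3979.3 km = 3.9793×10⁶ m.
r_a = 3390 + 21350 = 24740 km = 2.4740×10⁷ m.
Semi-major axis a = (r_p + r_a)/2 = (3979.3 + 24740)/2 = 14360 km = 1.436×10⁷ m.
By Kepler's third law T = 2π√(a³/μ) = 2π × 8.315×10³ = 5.224×10⁴ s.
= 14.51 hours.

T ≈ 14.51 hours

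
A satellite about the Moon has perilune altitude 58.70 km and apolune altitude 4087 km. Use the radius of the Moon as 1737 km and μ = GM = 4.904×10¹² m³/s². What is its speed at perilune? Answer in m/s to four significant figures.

r_p = 1737 + 58.70 = 1795.7 km = 1.7957×10⁶ m.
r_a = 1737 + 4087 = 5824.0 km = 5.8240×10⁶ m.
Semi-major axis a = (r_p + r_a)/2 = 3809.8 km = 3.810×10⁶ m.
Vis-viva: v² = μ(2/r − 1/a) = 4.904×10¹² × (1.114×10⁻⁶ − 2.625×10⁻⁷) = 4.175×10⁶ m²/s².
v = 2043 m/s.

v ≈ 2043 m/s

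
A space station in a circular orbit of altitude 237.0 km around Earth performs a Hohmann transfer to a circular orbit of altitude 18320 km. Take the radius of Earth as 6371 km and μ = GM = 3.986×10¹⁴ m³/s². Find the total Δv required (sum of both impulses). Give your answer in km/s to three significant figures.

r₁ = 6371 + 237.0 = 6608.0 km = 6.6080×10⁶ m.
r₂ = 6371 + 18320 = 24691 km = 2.4691×10⁷ m.
Transfer ellipse a_t = (r₁ + r₂)/2 = 1.565×10⁷ m.
At r₁: circular v_c1 = √(μ/r₁) = 7767 m/s; transfer-perigee v_p = √[μ(2/r₁ − 1/a_t)] = 9756 m/s.
Δv₁ = v_p − v_c1 = 1989 m/s.
At r₂: circular v_c2 = √(μ/r₂) = 4018 m/s; transfer-apogee v_a = √[μ(2/r₂ − 1/a_t)] = 2611 m/s.
Δv₂ = v_c2 − v_a = 1407 m/s.
Total Δv = Δv₁ + Δv₂ = 3396 m/s = 3.396 km/s.

Δv_total ≈ 3.40 km/s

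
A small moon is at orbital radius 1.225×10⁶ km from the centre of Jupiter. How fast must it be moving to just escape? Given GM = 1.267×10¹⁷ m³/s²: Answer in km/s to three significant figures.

r = 1.225×10⁶ km = 1.225×10⁹ m.
Escape speed v_esc = √(2μ/r) = √(2 × 1.267×10¹⁷ / 1.225×10⁹) = √(2.069×10⁸) = 14380 m/s.
= 14.38 km/s.

v_esc ≈ 14.4 km/s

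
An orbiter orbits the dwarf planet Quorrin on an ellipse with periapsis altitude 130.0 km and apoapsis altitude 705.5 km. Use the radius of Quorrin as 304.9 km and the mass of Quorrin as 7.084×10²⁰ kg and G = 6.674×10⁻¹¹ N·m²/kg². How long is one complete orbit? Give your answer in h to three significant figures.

μ = GM = 6.674×10⁻¹¹ × 7.084×10²⁰ = 4.728×10¹⁰ m³/s².
r_p = 304.9 + 130.0 = 434.90 km = 4.3490×10⁵ m.
r_a = 304.9 + 705.5 = 1010.4 km = 1.0104×10⁶ m.
Semi-major axis a = (r_p + r_a)/2 = (434.90 + 1010.4)/2 = 722.65 km = 7.226×10⁵ m.
By Kepler's third law T = 2π√(a³/μ) = 2π × 2.825×10³ = 1.775×10⁴ s.
= 4.931 h.

T ≈ 4.93 h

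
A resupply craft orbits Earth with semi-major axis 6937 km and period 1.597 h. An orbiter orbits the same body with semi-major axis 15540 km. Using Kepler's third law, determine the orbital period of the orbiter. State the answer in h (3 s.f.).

Kepler's third law: T² ∝ a³, so T₂ = T₁ (a₂/a₁)^(3/2).
a₂/a₁ = 2.240, (a₂/a₁)^(3/2) = 3.353.
T₂ = 1.597 × 3.353 = 5.355 h.

T₂ ≈ 5.35 h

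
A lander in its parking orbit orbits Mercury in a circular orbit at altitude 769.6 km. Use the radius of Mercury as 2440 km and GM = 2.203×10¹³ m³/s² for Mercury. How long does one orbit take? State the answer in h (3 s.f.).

T ≈ 2.14 h

r = 2440 + 769.6 = 3209.6 km = 3.2096×10⁶ m.
Kepler's third law: T = 2π√(r³/μ) = 2π√((3.210×10⁶)³ / 2.203×10¹³).
r³/μ = 1.501×10⁶ s², so T = 2π × 1.225×10³ = 7.697×10³ s.
Converting: 7.697×10³ s ÷ 3600 = 2.138 h.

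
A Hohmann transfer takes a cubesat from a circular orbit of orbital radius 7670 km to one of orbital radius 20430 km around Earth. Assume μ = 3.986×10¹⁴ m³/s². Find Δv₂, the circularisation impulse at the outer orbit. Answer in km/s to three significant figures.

Δv ≈ 1.15 km/s

r₁ = 7670 km = 7.670×10⁶ m.
r₂ = 20430 km = 2.043×10⁷ m.
Transfer ellipse a_t = (r₁ + r₂)/2 = 1.405×10⁷ m.
At r₁: circular v_c1 = √(μ/r₁) = 7209 m/s; transfer-perigee v_p = √[μ(2/r₁ − 1/a_t)] = 8693 m/s.
At r₂: circular v_c2 = √(μ/r₂) = 4417 m/s; transfer-apogee v_a = √[μ(2/r₂ − 1/a_t)] = 3264 m/s.
Δv₂ = v_c2 − v_a = 1153 m/s.
= 1.153 km/s.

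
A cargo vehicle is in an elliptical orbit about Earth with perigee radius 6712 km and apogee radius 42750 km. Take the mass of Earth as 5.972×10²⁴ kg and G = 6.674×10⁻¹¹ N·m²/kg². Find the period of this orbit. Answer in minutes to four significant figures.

T ≈ 645.1 minutes

μ = GM = 6.674×10⁻¹¹ × 5.972×10²⁴ = 3.986×10¹⁴ m³/s².
Semi-major axis a = (r_p + r_a)/2 = (6712.0 + 42750)/2 = 24731 km = 2.473×10⁷ m.
By Kepler's third law T = 2π√(a³/μ) = 2π × 6.160×10³ = 3.871×10⁴ s.
= 645.1 minutes.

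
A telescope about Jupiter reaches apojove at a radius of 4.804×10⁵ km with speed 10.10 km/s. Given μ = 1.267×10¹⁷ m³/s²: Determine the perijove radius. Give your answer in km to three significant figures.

perijove radius ≈ 1.15×10⁵ km

r_a = 4.804×10⁸ m.
Specific energy ε = v²/2 − μ/r = -2.127×10⁸ J/kg, so a = −μ/(2ε) = 2.978×10⁸ m.
The apsides satisfy r_p + r_a = 2a, so the perijove radius is 2a − r_a = 1.152×10⁸ m = 1.1518×10⁵ km.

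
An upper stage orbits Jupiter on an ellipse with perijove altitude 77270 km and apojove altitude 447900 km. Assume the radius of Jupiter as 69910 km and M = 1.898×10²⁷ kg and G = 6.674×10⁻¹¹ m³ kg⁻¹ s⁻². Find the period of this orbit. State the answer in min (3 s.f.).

T ≈ 1780 min

μ = GM = 6.674×10⁻¹¹ × 1.898×10²⁷ = 1.267×10¹⁷ m³/s².
r_p = 69910 + 77270 = 147180 km = 1.4718×10⁸ m.
r_a = 69910 + 447900 = 517810 km = 5.1781×10⁸ m.
Semi-major axis a = (r_p + r_a)/2 = (1.4718×10⁵ + 5.1781×10⁵)/2 = 3.3250×10⁵ km = 3.325×10⁸ m.
By Kepler's third law T = 2π√(a³/μ) = 2π × 1.703×10⁴ = 1.070×10⁵ s.
= 1784 min.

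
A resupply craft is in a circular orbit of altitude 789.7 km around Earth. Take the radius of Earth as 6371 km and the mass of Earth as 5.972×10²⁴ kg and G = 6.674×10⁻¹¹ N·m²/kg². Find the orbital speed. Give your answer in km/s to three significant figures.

μ = GM = 6.674×10⁻¹¹ × 5.972×10²⁴ = 3.986×10¹⁴ m³/s².
r = 6371 + 789.7 = 7160.7 km = 7.1607×10⁶ m.
For a circular orbit v = √(μ/r) = √(3.986×10¹⁴ / 7.161×10⁶) = √(5.566×10⁷) = 7461 m/s.
That is 7.461 km/s.

v ≈ 7.46 km/s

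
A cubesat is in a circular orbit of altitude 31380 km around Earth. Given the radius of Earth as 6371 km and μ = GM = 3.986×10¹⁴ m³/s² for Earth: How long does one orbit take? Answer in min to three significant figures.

T ≈ 1220 min

r = 6371 + 31380 = 37751 km = 3.7751×10⁷ m.
Kepler's third law: T = 2π√(r³/μ) = 2π√((3.775×10⁷)³ / 3.986×10¹⁴).
r³/μ = 1.350×10⁸ s², so T = 2π × 1.162×10⁴ = 7.300×10⁴ s.
Converting: 7.300×10⁴ s ÷ 60.00 = 1217 min.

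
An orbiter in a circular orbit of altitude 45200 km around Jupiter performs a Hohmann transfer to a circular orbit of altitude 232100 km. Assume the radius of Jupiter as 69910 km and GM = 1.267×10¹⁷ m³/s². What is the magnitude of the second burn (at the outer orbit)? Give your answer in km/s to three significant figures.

Δv ≈ 5.27 km/s

r₁ = 69910 + 45200 = 115110 km = 1.1511×10⁸ m.
r₂ = 69910 + 232100 = 302010 km = 3.0201×10⁸ m.
Transfer ellipse a_t = (r₁ + r₂)/2 = 2.086×10⁸ m.
At r₁: circular v_c1 = √(μ/r₁) = 33180 m/s; transfer-perijove v_p = √[μ(2/r₁ − 1/a_t)] = 39920 m/s.
At r₂: circular v_c2 = √(μ/r₂) = 20480 m/s; transfer-apojove v_a = √[μ(2/r₂ − 1/a_t)] = 15220 m/s.
Δv₂ = v_c2 − v_a = 5266 m/s.
= 5.266 km/s.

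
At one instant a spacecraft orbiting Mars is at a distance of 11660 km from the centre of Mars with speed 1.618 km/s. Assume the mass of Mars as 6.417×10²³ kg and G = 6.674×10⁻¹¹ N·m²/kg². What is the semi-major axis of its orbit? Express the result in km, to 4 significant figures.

a ≈ 9058 km

μ = GM = 6.674×10⁻¹¹ × 6.417×10²³ = 4.283×10¹³ m³/s².
r = 1.166×10⁷ m.
Specific orbital energy ε = v²/2 − μ/r = (1618)²/2 − 4.283×10¹³/1.166×10⁷ = -2.364×10⁶ J/kg.
Since ε = −μ/(2a), a = −μ/(2ε) = 9.058×10⁶ m = 9058.1 km.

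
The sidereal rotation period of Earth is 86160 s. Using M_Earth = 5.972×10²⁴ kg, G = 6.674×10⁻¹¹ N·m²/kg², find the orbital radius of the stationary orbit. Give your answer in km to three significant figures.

μ = GM = 6.674×10⁻¹¹ × 5.972×10²⁴ = 3.986×10¹⁴ m³/s².
A synchronous orbit has period T, so by Kepler's third law a = (μT²/4π²)^(1/3).
μT²/4π² = 3.986×10¹⁴ × (8.616×10⁴)² / 39.48 = 7.495×10²² m³.
a = 4.216×10⁷ m = 42162 km.

r_sync ≈ 42200 km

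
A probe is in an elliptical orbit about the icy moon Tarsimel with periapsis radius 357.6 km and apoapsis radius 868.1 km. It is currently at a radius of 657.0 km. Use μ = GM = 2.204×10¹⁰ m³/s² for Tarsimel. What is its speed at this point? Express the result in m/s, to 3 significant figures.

v ≈ 176 m/s

Semi-major axis a = (r_p + r_a)/2 = 612.85 km = 6.128×10⁵ m.
Vis-viva: v² = μ(2/r − 1/a) = 2.204×10¹⁰ × (3.044×10⁻⁶ − 1.632×10⁻⁶) = 3.113×10⁴ m²/s².
v = 176.4 m/s.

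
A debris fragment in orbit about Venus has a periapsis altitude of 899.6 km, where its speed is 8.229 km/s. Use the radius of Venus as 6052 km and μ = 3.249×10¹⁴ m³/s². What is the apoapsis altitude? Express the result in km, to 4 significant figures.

r_p = 6052 + 899.6 = 6951.6 km = 6.952×10⁶ m.
Specific energy ε = v²/2 − μ/r = -1.288×10⁷ J/kg, so a = −μ/(2ε) = 1.261×10⁷ m.
The apsides satisfy r_p + r_a = 2a, so the apoapsis radius is 2a − r_p = 1.828×10⁷ m = 18275 km.
Apoapsis altitude = 18275 − 6052 = 12223 km.

apoapsis altitude ≈ 12220 km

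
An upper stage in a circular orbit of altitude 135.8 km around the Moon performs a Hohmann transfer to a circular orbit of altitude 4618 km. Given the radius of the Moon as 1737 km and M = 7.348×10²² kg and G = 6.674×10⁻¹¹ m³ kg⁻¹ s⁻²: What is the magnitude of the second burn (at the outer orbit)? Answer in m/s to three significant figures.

μ = GM = 6.674×10⁻¹¹ × 7.348×10²² = 4.904×10¹² m³/s².
r₁ = 1737 + 135.8 = 1872.8 km = 1.8728×10⁶ m.
r₂ = 1737 + 4618 = 6355.0 km = 6.3550×10⁶ m.
Transfer ellipse a_t = (r₁ + r₂)/2 = 4.114×10⁶ m.
At r₁: circular v_c1 = √(μ/r₁) = 1618 m/s; transfer-perilune v_p = √[μ(2/r₁ − 1/a_t)] = 2011 m/s.
At r₂: circular v_c2 = √(μ/r₂) = 878.5 m/s; transfer-apolune v_a = √[μ(2/r₂ − 1/a_t)] = 592.7 m/s.
Δv₂ = v_c2 − v_a = 285.8 m/s.

Δv ≈ 286 m/s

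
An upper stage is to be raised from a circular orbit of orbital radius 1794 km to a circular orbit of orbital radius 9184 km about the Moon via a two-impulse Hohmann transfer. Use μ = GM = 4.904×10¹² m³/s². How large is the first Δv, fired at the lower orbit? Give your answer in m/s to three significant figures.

r₁ = 1794 km = 1.794×10⁶ m.
r₂ = 9184 km = 9.184×10⁶ m.
Transfer ellipse a_t = (r₁ + r₂)/2 = 5.489×10⁶ m.
At r₁: circular v_c1 = √(μ/r₁) = 1653 m/s; transfer-perilune v_p = √[μ(2/r₁ − 1/a_t)] = 2139 m/s.
Δv₁ = v_p − v_c1 = 485.3 m/s.

Δv ≈ 485 m/s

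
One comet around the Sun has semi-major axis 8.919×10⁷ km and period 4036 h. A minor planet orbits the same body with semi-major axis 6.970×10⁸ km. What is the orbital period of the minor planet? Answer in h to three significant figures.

Kepler's third law: T² ∝ a³, so T₂ = T₁ (a₂/a₁)^(3/2).
a₂/a₁ = 7.815, (a₂/a₁)^(3/2) = 21.85.
T₂ = 4036 × 21.85 = 88170 h.

T₂ ≈ 88200 h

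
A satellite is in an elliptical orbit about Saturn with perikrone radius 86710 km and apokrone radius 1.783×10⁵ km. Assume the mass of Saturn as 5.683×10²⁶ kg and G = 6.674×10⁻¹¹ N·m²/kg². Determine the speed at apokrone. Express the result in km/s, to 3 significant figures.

v ≈ 11.8 km/s

μ = GM = 6.674×10⁻¹¹ × 5.683×10²⁶ = 3.793×10¹⁶ m³/s².
Semi-major axis a = (r_p + r_a)/2 = 1.3250×10⁵ km = 1.325×10⁸ m.
Vis-viva: v² = μ(2/r − 1/a) = 3.793×10¹⁶ × (1.122×10⁻⁸ − 7.547×10⁻⁹) = 1.392×10⁸ m²/s².
v = 11800 m/s = 11.80 km/s.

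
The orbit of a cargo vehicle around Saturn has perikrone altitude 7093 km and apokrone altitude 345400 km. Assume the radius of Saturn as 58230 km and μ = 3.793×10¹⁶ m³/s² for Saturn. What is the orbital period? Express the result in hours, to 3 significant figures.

r_p = 58230 + 7093 = 65323 km = 6.5323×10⁷ m.
r_a = 58230 + 345400 = 403630 km = 4.0363×10⁸ m.
Semi-major axis a = (r_p + r_a)/2 = (65323 + 4.0363×10⁵)/2 = 2.3448×10⁵ km = 2.345×10⁸ m.
By Kepler's third law T = 2π√(a³/μ) = 2π × 1.844×10⁴ = 1.158×10⁵ s.
= 32.18 hours.

T ≈ 32.2 hours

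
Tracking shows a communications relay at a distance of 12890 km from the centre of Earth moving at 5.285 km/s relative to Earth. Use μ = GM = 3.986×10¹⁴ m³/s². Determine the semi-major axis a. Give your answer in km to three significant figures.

a ≈ 11800 km

r = 1.289×10⁷ m.
Specific orbital energy ε = v²/2 − μ/r = (5285)²/2 − 3.986×10¹⁴/1.289×10⁷ = -1.696×10⁷ J/kg.
Since ε = −μ/(2a), a = −μ/(2ε) = 1.175×10⁷ m = 11753 km.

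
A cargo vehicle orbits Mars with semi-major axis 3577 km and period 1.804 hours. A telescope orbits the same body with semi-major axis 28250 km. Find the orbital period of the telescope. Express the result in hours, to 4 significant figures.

T₂ ≈ 40.04 hours

Kepler's third law: T² ∝ a³, so T₂ = T₁ (a₂/a₁)^(3/2).
a₂/a₁ = 7.898, (a₂/a₁)^(3/2) = 22.19.
T₂ = 1.804 × 22.19 = 40.04 hours.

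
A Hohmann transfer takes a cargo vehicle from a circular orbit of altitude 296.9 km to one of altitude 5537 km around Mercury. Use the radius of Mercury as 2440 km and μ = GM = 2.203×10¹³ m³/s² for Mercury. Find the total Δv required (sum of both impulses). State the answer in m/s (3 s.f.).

r₁ = 2440 + 296.9 = 2736.9 km = 2.7369×10⁶ m.
r₂ = 2440 + 5537 = 7977.0 km = 7.9770×10⁶ m.
Transfer ellipse a_t = (r₁ + r₂)/2 = 5.357×10⁶ m.
At r₁: circular v_c1 = √(μ/r₁) = 2837 m/s; transfer-periherm v_p = √[μ(2/r₁ − 1/a_t)] = 3462 m/s.
Δv₁ = v_p − v_c1 = 625.0 m/s.
At r₂: circular v_c2 = √(μ/r₂) = 1662 m/s; transfer-apoherm v_a = √[μ(2/r₂ − 1/a_t)] = 1188 m/s.
Δv₂ = v_c2 − v_a = 474.0 m/s.
Total Δv = Δv₁ + Δv₂ = 1099 m/s.

Δv_total ≈ 1100 m/s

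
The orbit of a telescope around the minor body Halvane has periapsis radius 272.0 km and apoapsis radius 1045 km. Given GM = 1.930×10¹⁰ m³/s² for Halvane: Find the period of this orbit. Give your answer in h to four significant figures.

T ≈ 6.713 h

Semi-major axis a = (r_p + r_a)/2 = (272.00 + 1045.0)/2 = 658.50 km = 6.585×10⁵ m.
By Kepler's third law T = 2π√(a³/μ) = 2π × 3.846×10³ = 2.417×10⁴ s.
= 6.713 h.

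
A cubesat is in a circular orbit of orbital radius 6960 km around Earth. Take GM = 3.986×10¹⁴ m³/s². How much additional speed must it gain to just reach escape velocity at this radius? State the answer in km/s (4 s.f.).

r = 6960 km = 6.960×10⁶ m.
Circular speed v_c = √(μ/r) = 7568 m/s.
Escape speed v_esc = √(2μ/r) = √2 × v_c = 10700 m/s.
Δv = v_esc − v_c = 3135 m/s = 3.135 km/s.

Δv ≈ 3.135 km/s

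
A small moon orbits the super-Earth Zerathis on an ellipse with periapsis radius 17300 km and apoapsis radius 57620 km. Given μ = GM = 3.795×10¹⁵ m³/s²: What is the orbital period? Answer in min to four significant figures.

T ≈ 389.7 min

Semi-major axis a = (r_p + r_a)/2 = (17300 + 57620)/2 = 37460 km = 3.746×10⁷ m.
By Kepler's third law T = 2π√(a³/μ) = 2π × 3.722×10³ = 2.338×10⁴ s.
= 389.7 min.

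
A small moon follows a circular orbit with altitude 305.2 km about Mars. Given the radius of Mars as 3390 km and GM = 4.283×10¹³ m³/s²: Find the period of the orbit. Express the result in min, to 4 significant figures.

r = 3390 + 305.2 = 3695.2 km = 3.6952×10⁶ m.
Kepler's third law: T = 2π√(r³/μ) = 2π√((3.695×10⁶)³ / 4.283×10¹³).
r³/μ = 1.178×10⁶ s², so T = 2π × 1.085×10³ = 6.820×10³ s.
Converting: 6.820×10³ s ÷ 60.00 = 113.7 min.

T ≈ 113.7 min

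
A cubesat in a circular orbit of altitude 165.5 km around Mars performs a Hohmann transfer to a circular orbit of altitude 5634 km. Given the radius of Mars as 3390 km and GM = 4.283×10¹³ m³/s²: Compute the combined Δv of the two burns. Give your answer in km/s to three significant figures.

Δv_total ≈ 1.23 km/s

r₁ = 3390 + 165.5 = 3555.5 km = 3.5555×10⁶ m.
r₂ = 3390 + 5634 = 9024.0 km = 9.0240×10⁶ m.
Transfer ellipse a_t = (r₁ + r₂)/2 = 6.290×10⁶ m.
At r₁: circular v_c1 = √(μ/r₁) = 3471 m/s; transfer-periapsis v_p = √[μ(2/r₁ − 1/a_t)] = 4157 m/s.
Δv₁ = v_p − v_c1 = 686.5 m/s.
At r₂: circular v_c2 = √(μ/r₂) = 2179 m/s; transfer-apoapsis v_a = √[μ(2/r₂ − 1/a_t)] = 1638 m/s.
Δv₂ = v_c2 − v_a = 540.6 m/s.
Total Δv = Δv₁ + Δv₂ = 1227 m/s = 1.227 km/s.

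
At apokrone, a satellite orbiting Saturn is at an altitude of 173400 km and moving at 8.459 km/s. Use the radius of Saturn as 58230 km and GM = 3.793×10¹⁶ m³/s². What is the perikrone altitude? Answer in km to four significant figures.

r_a = 58230 + 173400 = 2.3163×10⁵ km = 2.316×10⁸ m.
Specific energy ε = v²/2 − μ/r = -1.280×10⁸ J/kg, so a = −μ/(2ε) = 1.482×10⁸ m.
The apsides satisfy r_p + r_a = 2a, so the perikrone radius is 2a − r_a = 6.476×10⁷ m = 64756 km.
Perikrone altitude = 64756 − 58230 = 6525.6 km.

perikrone altitude ≈ 6526 km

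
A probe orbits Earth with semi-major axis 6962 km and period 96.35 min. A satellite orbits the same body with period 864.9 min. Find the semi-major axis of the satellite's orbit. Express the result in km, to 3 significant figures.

Kepler's third law: a³ ∝ T², so a₂ = a₁ (T₂/T₁)^(2/3).
T₂/T₁ = 8.977, (T₂/T₁)^(2/3) = 4.319.
a₂ = 6962 × 4.319 = 30070 km.

a₂ ≈ 30100 km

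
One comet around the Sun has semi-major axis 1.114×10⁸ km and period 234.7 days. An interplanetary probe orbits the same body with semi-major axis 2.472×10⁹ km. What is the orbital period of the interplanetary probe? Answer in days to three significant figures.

Kepler's third law: T² ∝ a³, so T₂ = T₁ (a₂/a₁)^(3/2).
a₂/a₁ = 22.19, (a₂/a₁)^(3/2) = 104.5.
T₂ = 234.7 × 104.5 = 24530 days.

T₂ ≈ 24500 days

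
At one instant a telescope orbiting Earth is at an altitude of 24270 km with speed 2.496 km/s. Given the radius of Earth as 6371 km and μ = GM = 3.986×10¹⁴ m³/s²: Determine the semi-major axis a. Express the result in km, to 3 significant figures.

a ≈ 20100 km

r = 6371 + 24270 = 30641 km = 3.064×10⁷ m.
Vis-viva rearranged: 1/a = 2/r − v²/μ = 6.527×10⁻⁸ − 1.563×10⁻⁸ = 4.964×10⁻⁸ m⁻¹.
a = 2.014×10⁷ m = 20144 km.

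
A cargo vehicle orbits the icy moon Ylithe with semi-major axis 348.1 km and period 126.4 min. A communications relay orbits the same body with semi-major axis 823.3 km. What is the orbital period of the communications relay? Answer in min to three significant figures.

T₂ ≈ 460 min

Kepler's third law: T² ∝ a³, so T₂ = T₁ (a₂/a₁)^(3/2).
a₂/a₁ = 2.365, (a₂/a₁)^(3/2) = 3.637.
T₂ = 126.4 × 3.637 = 459.8 min.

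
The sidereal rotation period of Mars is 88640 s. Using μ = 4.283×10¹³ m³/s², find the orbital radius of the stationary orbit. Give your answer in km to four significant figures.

A synchronous orbit has period T, so by Kepler's third law a = (μT²/4π²)^(1/3).
μT²/4π² = 4.283×10¹³ × (8.864×10⁴)² / 39.48 = 8.524×10²¹ m³.
a = 2.043×10⁷ m = 20428 km.

r_sync ≈ 20430 km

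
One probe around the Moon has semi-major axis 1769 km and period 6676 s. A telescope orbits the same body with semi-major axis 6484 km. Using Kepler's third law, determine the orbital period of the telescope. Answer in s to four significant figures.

Kepler's third law: T² ∝ a³, so T₂ = T₁ (a₂/a₁)^(3/2).
a₂/a₁ = 3.665, (a₂/a₁)^(3/2) = 7.017.
T₂ = 6676 × 7.017 = 46850 s.

T₂ ≈ 46850 s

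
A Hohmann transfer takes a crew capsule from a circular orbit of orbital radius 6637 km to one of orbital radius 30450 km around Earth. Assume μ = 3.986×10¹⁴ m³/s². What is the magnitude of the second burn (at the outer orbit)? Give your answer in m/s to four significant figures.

r₁ = 6637 km = 6.637×10⁶ m.
r₂ = 30450 km = 3.045×10⁷ m.
Transfer ellipse a_t = (r₁ + r₂)/2 = 1.854×10⁷ m.
At r₁: circular v_c1 = √(μ/r₁) = 7750 m/s; transfer-perigee v_p = √[μ(2/r₁ − 1/a_t)] = 9931 m/s.
At r₂: circular v_c2 = √(μ/r₂) = 3618 m/s; transfer-apogee v_a = √[μ(2/r₂ − 1/a_t)] = 2165 m/s.
Δv₂ = v_c2 − v_a = 1454 m/s.

Δv ≈ 1454 m/s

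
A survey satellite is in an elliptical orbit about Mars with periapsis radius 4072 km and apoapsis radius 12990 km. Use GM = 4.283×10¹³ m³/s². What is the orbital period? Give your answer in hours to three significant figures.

T ≈ 6.65 hours

Semi-major axis a = (r_p + r_a)/2 = (4072.0 + 12990)/2 = 8531.0 km = 8.531×10⁶ m.
By Kepler's third law T = 2π√(a³/μ) = 2π × 3.807×10³ = 2.392×10⁴ s.
= 6.645 hours.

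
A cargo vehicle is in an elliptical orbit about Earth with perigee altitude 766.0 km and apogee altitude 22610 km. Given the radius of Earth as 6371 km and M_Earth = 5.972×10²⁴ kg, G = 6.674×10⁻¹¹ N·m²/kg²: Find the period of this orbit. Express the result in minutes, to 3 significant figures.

μ = GM = 6.674×10⁻¹¹ × 5.972×10²⁴ = 3.986×10¹⁴ m³/s².
r_p = 6371 + 766.0 = 7137.0 km = 7.1370×10⁶ m.
r_a = 6371 + 22610 = 28981 km = 2.8981×10⁷ m.
Semi-major axis a = (r_p + r_a)/2 = (7137.0 + 28981)/2 = 18059 km = 1.806×10⁷ m.
By Kepler's third law T = 2π√(a³/μ) = 2π × 3.844×10³ = 2.415×10⁴ s.
= 402.5 minutes.

T ≈ 403 minutes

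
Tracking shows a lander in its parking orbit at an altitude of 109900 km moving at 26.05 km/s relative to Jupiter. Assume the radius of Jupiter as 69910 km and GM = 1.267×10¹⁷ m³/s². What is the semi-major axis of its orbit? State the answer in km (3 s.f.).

r = 69910 + 109900 = 1.7981×10⁵ km = 1.798×10⁸ m.
Specific orbital energy ε = v²/2 − μ/r = (26050)²/2 − 1.267×10¹⁷/1.798×10⁸ = -3.653×10⁸ J/kg.
Since ε = −μ/(2a), a = −μ/(2ε) = 1.734×10⁸ m = 1.7340×10⁵ km.

a ≈ 1.73×10⁵ km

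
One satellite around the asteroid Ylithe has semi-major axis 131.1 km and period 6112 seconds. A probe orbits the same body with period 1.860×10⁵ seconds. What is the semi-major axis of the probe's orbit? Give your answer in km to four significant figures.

Kepler's third law: a³ ∝ T², so a₂ = a₁ (T₂/T₁)^(2/3).
T₂/T₁ = 30.43, (T₂/T₁)^(2/3) = 9.747.
a₂ = 131.1 × 9.747 = 1278 km.

a₂ ≈ 1278 km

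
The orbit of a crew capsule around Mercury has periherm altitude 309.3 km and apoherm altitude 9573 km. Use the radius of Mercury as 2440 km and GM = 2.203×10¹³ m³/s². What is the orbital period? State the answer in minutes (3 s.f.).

r_p = 2440 + 309.3 = 2749.3 km = 2.7493×10⁶ m.
r_a = 2440 + 9573 = 12013 km = 1.2013×10⁷ m.
Semi-major axis a = (r_p + r_a)/2 = (2749.3 + 12013)/2 = 7381.1 km = 7.381×10⁶ m.
By Kepler's third law T = 2π√(a³/μ) = 2π × 4.272×10³ = 2.684×10⁴ s.
= 447.4 minutes.

T ≈ 447 minutes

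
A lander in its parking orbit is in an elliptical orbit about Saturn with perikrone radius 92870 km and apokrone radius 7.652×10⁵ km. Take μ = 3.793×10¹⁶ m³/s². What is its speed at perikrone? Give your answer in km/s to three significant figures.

v ≈ 27.0 km/s

Semi-major axis a = (r_p + r_a)/2 = 4.2904×10⁵ km = 4.290×10⁸ m.
Vis-viva: v² = μ(2/r − 1/a) = 3.793×10¹⁶ × (2.154×10⁻⁸ − 2.331×10⁻⁹) = 7.284×10⁸ m²/s².
v = 26990 m/s = 26.99 km/s.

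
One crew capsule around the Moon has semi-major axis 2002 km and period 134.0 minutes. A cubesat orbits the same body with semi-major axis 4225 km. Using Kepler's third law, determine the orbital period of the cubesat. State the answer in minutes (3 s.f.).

T₂ ≈ 411 minutes

Kepler's third law: T² ∝ a³, so T₂ = T₁ (a₂/a₁)^(3/2).
a₂/a₁ = 2.110, (a₂/a₁)^(3/2) = 3.066.
T₂ = 134.0 × 3.066 = 410.8 minutes.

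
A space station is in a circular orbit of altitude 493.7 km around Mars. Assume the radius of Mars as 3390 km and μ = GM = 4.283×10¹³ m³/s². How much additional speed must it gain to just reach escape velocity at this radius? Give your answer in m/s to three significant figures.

r = 3390 + 493.7 = 3883.7 km = 3.8837×10⁶ m.
Circular speed v_c = √(μ/r) = 3321 m/s.
Escape speed v_esc = √(2μ/r) = √2 × v_c = 4696 m/s.
Δv = v_esc − v_c = 1376 m/s.

Δv ≈ 1380 m/s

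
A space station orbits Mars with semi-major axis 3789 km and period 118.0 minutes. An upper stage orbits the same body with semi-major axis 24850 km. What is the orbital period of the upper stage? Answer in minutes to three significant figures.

Kepler's third law: T² ∝ a³, so T₂ = T₁ (a₂/a₁)^(3/2).
a₂/a₁ = 6.558, (a₂/a₁)^(3/2) = 16.80.
T₂ = 118.0 × 16.80 = 1982 minutes.

T₂ ≈ 1980 minutes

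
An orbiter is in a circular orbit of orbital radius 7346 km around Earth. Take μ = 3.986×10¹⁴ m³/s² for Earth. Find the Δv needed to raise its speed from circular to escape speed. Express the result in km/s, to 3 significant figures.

Δv ≈ 3.05 km/s

r = 7346 km = 7.346×10⁶ m.
Circular speed v_c = √(μ/r) = 7366 m/s.
Escape speed v_esc = √(2μ/r) = √2 × v_c = 10420 m/s.
Δv = v_esc − v_c = 3051 m/s = 3.051 km/s.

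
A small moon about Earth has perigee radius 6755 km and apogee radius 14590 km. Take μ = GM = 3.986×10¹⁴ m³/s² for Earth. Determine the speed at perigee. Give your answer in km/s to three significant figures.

Semi-major axis a = (r_p + r_a)/2 = 10672 km = 1.067×10⁷ m.
Vis-viva: v² = μ(2/r − 1/a) = 3.986×10¹⁴ × (2.961×10⁻⁷ − 9.370×10⁻⁸) = 8.067×10⁷ m²/s².
v = 8982 m/s = 8.982 km/s.

v ≈ 8.98 km/s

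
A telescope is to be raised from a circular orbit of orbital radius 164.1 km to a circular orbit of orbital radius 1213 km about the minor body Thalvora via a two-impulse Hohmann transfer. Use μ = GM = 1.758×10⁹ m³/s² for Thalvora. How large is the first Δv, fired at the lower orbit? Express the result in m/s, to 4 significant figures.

r₁ = 164.1 km = 1.641×10⁵ m.
r₂ = 1213 km = 1.213×10⁶ m.
Transfer ellipse a_t = (r₁ + r₂)/2 = 6.886×10⁵ m.
At r₁: circular v_c1 = √(μ/r₁) = 103.5 m/s; transfer-periapsis v_p = √[μ(2/r₁ − 1/a_t)] = 137.4 m/s.
Δv₁ = v_p − v_c1 = 33.87 m/s.

Δv ≈ 33.87 m/s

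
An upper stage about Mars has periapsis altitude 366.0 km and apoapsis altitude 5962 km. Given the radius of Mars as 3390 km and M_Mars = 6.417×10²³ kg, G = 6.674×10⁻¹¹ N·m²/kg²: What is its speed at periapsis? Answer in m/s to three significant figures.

v ≈ 4030 m/s

μ = GM = 6.674×10⁻¹¹ × 6.417×10²³ = 4.283×10¹³ m³/s².
r_p = 3390 + 366.0 = 3756.0 km = 3.7560×10⁶ m.
r_a = 3390 + 5962 = 9352.0 km = 9.3520×10⁶ m.
Semi-major axis a = (r_p + r_a)/2 = 6554.0 km = 6.554×10⁶ m.
Vis-viva: v² = μ(2/r − 1/a) = 4.283×10¹³ × (5.325×10⁻⁷ − 1.526×10⁻⁷) = 1.627×10⁷ m²/s².
v = 4034 m/s.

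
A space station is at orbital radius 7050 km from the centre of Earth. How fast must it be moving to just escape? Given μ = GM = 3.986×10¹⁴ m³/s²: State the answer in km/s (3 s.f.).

r = 7050 km = 7.050×10⁶ m.
Escape speed v_esc = √(2μ/r) = √(2 × 3.986×10¹⁴ / 7.050×10⁶) = √(1.131×10⁸) = 10630 m/s.
= 10.63 km/s.

v_esc ≈ 10.6 km/s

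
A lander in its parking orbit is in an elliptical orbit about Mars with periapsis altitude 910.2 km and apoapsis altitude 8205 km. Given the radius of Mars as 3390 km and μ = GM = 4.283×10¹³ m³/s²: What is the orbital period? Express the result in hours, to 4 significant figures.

T ≈ 5.975 hours

r_p = 3390 + 910.2 = 4300.2 km = 4.3002×10⁶ m.
r_a = 3390 + 8205 = 11595 km = 1.1595×10⁷ m.
Semi-major axis a = (r_p + r_a)/2 = (4300.2 + 11595)/2 = 7947.6 km = 7.948×10⁶ m.
By Kepler's third law T = 2π√(a³/μ) = 2π × 3.424×10³ = 2.151×10⁴ s.
= 5.975 hours.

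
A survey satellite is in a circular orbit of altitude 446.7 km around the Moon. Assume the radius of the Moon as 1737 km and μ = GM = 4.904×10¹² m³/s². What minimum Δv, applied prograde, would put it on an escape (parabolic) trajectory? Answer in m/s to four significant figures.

Δv ≈ 620.7 m/s

r = 1737 + 446.7 = 2183.7 km = 2.1837×10⁶ m.
Circular speed v_c = √(μ/r) = 1499 m/s.
Escape speed v_esc = √(2μ/r) = √2 × v_c = 2119 m/s.
Δv = v_esc − v_c = 620.7 m/s.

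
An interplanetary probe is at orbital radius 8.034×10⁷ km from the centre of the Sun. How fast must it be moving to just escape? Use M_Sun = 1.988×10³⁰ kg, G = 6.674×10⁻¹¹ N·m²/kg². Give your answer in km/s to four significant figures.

v_esc ≈ 57.47 km/s

μ = GM = 6.674×10⁻¹¹ × 1.988×10³⁰ = 1.327×10²⁰ m³/s².
r = 8.034×10⁷ km = 8.034×10¹⁰ m.
Escape speed v_esc = √(2μ/r) = √(2 × 1.327×10²⁰ / 8.034×10¹⁰) = √(3.303×10⁹) = 57470 m/s.
= 57.47 km/s.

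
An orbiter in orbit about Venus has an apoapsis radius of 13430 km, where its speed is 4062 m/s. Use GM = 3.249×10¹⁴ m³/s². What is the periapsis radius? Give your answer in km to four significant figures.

periapsis radius ≈ 6950 km

r_a = 1.343×10⁷ m.
Specific energy ε = v²/2 − μ/r = -1.594×10⁷ J/kg, so a = −μ/(2ε) = 1.019×10⁷ m.
The apsides satisfy r_p + r_a = 2a, so the periapsis radius is 2a − r_a = 6.950×10⁶ m = 6949.9 km.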